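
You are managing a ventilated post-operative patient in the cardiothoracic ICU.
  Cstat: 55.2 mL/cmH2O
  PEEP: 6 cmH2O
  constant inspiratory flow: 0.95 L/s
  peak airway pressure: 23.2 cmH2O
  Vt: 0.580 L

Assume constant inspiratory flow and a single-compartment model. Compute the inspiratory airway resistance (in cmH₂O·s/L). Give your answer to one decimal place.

7.0

Equation of motion (constant flow): PIP = Vt/C + R·V̇ + PEEP.
R·V̇ = PIP − Vt/C − PEEP = 23.2 − 580/55.2 − 6 = 23.2 − 10.507 − 6 = 6.693 cmH2O.
R = 6.693 / 0.95 = 7.045 cmH2O·s/L.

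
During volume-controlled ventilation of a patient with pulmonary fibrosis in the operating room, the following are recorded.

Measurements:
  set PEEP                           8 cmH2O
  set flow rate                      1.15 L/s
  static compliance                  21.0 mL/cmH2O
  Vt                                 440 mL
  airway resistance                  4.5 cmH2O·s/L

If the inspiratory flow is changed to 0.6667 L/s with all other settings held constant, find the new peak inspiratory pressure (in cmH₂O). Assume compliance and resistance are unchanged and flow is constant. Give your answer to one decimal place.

32.0

PIP = Vt/C + R·V̇ + PEEP (constant-flow equation of motion).
Only the resistive term changes: ΔPIP = R × ΔV̇ = 4.5 × (0.6667 − 1.15) = 4.5 × -0.4833 = -2.175 cmH2O.
Original PIP = 440/21.0 + 4.5×1.15 + 8 = 34.127 cmH2O; new PIP = 34.127 + (-2.175) = 31.952 cmH2O.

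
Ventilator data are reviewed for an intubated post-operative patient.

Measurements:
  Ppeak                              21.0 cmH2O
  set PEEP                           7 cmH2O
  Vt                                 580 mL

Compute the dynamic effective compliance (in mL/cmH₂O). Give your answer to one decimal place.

41.4

Dynamic compliance = Vt / (PIP − PEEP) = 580 / (21.0 − 7) = 580 / 14.0 = 41.429 mL/cmH2O.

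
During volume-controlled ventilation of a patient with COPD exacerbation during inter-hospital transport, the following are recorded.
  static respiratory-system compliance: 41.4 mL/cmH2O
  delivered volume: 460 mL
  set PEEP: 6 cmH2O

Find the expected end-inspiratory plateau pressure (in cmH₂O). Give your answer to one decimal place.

17.1

Pplat = PEEP + Vt / Cstat = 6 + 460 / 41.4 = 6 + 11.111 = 17.111 cmH2O.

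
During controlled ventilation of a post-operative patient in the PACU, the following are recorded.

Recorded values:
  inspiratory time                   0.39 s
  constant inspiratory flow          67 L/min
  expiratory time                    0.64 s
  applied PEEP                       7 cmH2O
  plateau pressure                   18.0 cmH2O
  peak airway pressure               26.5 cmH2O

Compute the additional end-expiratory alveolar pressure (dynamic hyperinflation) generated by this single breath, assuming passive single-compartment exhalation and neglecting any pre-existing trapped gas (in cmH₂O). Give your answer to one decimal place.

Flow: 67 L/min ÷ 60 = 1.1167 L/s.
Vt = flow × Ti = 1.1167 L/s × 0.39 s × 1000 mL/L = 435.51 mL.
R = (PIP − Pplat)/V̇ = (26.5 − 18.0) / 1.1167 = 8.5/1.1167 = 7.612 cmH2O·s/L.
C = Vt/(Pplat − PEEP) = 435.51 / (18.0 − 7) = 435.51/11.0 = 39.592 mL/cmH2O.
τ = R × C = 7.612 × 0.03959 L/cmH2O = 0.3014 s.
Fraction remaining = e^(−Te/τ) = e^(−0.64/0.3014) = 0.1196; trapped volume = 435.51 × 0.1196 = 52.087 mL.
Additional alveolar pressure from trapping ≈ V_trapped / C = 52.087 / 39.592 = 1.316 cmH2O.

1.3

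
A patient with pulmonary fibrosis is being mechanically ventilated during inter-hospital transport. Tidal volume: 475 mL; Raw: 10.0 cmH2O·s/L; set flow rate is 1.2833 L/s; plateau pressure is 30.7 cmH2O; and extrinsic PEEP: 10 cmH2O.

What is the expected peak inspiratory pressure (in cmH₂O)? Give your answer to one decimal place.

43.5

PIP = Pplat + Raw × flow = 30.7 + 10.0 × 1.2833 = 30.7 + 12.833 = 43.533 cmH2O.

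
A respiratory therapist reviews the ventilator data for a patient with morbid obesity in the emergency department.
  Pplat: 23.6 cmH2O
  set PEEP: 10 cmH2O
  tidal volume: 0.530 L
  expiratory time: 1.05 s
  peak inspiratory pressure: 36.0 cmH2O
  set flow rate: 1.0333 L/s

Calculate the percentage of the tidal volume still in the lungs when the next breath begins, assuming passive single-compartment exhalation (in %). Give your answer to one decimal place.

10.6

R = (PIP − Pplat)/V̇ = (36.0 − 23.6) / 1.0333 = 12.4/1.0333 = 12.0 cmH2O·s/L.
C = Vt/(Pplat − PEEP) = 530.0 / (23.6 − 10) = 530.0/13.6 = 38.971 mL/cmH2O.
τ = R × C = 12.0 × 0.03897 L/cmH2O = 0.4676 s.
Fraction remaining at end-expiration = e^(−Te/τ) = e^(−1.05/0.4676) = 0.1059 → 10.59%.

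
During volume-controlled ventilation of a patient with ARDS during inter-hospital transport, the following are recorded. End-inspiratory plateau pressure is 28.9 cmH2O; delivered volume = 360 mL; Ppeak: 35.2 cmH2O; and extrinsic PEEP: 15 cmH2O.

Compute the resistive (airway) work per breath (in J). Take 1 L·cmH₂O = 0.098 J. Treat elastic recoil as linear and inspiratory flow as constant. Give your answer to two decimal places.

0.22

With constant inspiratory flow the resistive pressure is constant at PIP − Pplat = 35.2 − 28.9 = 6.3 cmH2O, so resistive work = 6.3 × 0.360 = 2.268 L·cmH2O.
× 0.098 J/(L·cmH2O) → 0.2223 J.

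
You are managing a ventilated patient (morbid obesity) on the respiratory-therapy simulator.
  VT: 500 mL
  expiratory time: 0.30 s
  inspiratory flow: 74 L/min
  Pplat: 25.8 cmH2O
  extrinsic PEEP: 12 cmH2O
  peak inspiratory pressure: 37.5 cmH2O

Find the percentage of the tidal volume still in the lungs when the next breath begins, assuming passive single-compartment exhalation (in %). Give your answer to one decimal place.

41.8

Flow: 74 L/min ÷ 60 = 1.2333 L/s.
R = (PIP − Pplat)/V̇ = (37.5 − 25.8) / 1.2333 = 11.7/1.2333 = 9.487 cmH2O·s/L.
C = Vt/(Pplat − PEEP) = 500.0 / (25.8 − 12) = 500.0/13.8 = 36.232 mL/cmH2O.
τ = R × C = 9.487 × 0.03623 L/cmH2O = 0.3437 s.
Fraction remaining at end-expiration = e^(−Te/τ) = e^(−0.30/0.3437) = 0.4178 → 41.78%.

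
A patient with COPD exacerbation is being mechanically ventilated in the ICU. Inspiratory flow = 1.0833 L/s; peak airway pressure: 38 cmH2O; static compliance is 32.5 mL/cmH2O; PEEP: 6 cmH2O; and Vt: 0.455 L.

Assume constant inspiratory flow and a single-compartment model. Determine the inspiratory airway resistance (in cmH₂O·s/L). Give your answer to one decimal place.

16.6

Equation of motion (constant flow): PIP = Vt/C + R·V̇ + PEEP.
R·V̇ = PIP − Vt/C − PEEP = 38 − 455/32.5 − 6 = 38 − 14.0 − 6 = 18.0 cmH2O.
R = 18.0 / 1.0833 = 16.616 cmH2O·s/L.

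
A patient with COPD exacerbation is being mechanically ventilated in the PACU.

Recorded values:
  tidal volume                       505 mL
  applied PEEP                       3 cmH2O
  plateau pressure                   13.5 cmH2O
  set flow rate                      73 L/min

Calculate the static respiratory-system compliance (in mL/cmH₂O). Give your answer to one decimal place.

48.1

Cstat = Vt / (Pplat − PEEP) = 505 / (13.5 − 3) = 505 / 10.5 = 48.095 mL/cmH2O.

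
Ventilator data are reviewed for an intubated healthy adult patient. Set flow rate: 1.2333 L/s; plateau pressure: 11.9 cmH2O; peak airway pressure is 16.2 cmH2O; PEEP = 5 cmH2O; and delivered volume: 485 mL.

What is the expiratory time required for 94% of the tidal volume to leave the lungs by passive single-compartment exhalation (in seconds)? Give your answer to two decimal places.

R = (PIP − Pplat)/V̇ = (16.2 − 11.9) / 1.2333 = 4.3/1.2333 = 3.487 cmH2O·s/L.
C = Vt/(Pplat − PEEP) = 485.0 / (11.9 − 5) = 485.0/6.9 = 70.29 mL/cmH2O.
τ = R × C = 3.487 × 0.07029 L/cmH2O = 0.2451 s.
t = −τ·ln(1 − 0.94) = −0.2451·ln(0.06) = 0.6896 s.

0.69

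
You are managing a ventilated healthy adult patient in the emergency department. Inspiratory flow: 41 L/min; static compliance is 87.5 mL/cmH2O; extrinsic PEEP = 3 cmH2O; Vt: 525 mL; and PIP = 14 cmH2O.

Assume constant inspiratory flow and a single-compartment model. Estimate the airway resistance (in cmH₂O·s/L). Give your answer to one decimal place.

7.3

Flow: 41 L/min ÷ 60 = 0.6833 L/s.
Equation of motion (constant flow): PIP = Vt/C + R·V̇ + PEEP.
R·V̇ = PIP − Vt/C − PEEP = 14 − 525/87.5 − 3 = 14 − 6.0 − 3 = 5.0 cmH2O.
R = 5.0 / 0.6833 = 7.317 cmH2O·s/L.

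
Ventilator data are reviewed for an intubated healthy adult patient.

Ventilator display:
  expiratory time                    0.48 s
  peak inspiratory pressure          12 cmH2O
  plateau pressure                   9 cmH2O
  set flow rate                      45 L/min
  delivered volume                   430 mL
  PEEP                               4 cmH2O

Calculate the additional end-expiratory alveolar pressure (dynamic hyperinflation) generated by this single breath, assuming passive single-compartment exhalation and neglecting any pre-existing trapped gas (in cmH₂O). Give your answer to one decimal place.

Flow: 45 L/min ÷ 60 = 0.75 L/s.
R = (PIP − Pplat)/V̇ = (12 − 9) / 0.75 = 3.0/0.75 = 4.0 cmH2O·s/L.
C = Vt/(Pplat − PEEP) = 430.0 / (9 − 4) = 430.0/5.0 = 86.0 mL/cmH2O.
τ = R × C = 4.0 × 0.086 L/cmH2O = 0.344 s.
Fraction remaining = e^(−Te/τ) = e^(−0.48/0.344) = 0.2477; trapped volume = 430.0 × 0.2477 = 106.51 mL.
Additional alveolar pressure from trapping ≈ V_trapped / C = 106.51 / 86.0 = 1.238 cmH2O.

1.2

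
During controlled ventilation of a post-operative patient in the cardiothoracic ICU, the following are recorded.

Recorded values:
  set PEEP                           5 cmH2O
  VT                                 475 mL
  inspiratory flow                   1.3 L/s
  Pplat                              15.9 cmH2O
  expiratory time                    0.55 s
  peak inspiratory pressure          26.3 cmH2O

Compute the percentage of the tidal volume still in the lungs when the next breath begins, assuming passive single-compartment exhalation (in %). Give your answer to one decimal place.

R = (PIP − Pplat)/V̇ = (26.3 − 15.9) / 1.3 = 10.4/1.3 = 8.0 cmH2O·s/L.
C = Vt/(Pplat − PEEP) = 475.0 / (15.9 − 5) = 475.0/10.9 = 43.578 mL/cmH2O.
τ = R × C = 8.0 × 0.04358 L/cmH2O = 0.3486 s.
Fraction remaining at end-expiration = e^(−Te/τ) = e^(−0.55/0.3486) = 0.2064 → 20.64%.

20.6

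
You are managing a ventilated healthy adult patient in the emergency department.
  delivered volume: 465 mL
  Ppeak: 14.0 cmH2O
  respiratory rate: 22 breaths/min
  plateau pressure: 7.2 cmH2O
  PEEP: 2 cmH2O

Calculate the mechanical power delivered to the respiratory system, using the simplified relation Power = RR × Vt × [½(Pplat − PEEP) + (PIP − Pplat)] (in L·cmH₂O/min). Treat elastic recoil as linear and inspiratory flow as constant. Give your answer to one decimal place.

Per-breath work = Vt × [½(Pplat−PEEP) + (PIP−Pplat)] = 0.465 × [0.5×5.2 + 6.8] = 0.465 × 9.4 = 4.371 L·cmH2O.
Power = 22 × 4.371 = 96.162 L·cmH2O/min.

96.2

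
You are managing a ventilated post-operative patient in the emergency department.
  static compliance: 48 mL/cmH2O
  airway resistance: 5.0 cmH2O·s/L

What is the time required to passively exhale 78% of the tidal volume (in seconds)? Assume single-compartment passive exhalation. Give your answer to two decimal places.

τ = R × C = 5.0 × 48 mL/cmH2O = 5.0 × 0.048 L/cmH2O = 0.24 s.
Exhaled fraction f = 1 − e^(−t/τ) → t = −τ·ln(1 − f) = −0.24·ln(0.22) = 0.3634 s.

0.36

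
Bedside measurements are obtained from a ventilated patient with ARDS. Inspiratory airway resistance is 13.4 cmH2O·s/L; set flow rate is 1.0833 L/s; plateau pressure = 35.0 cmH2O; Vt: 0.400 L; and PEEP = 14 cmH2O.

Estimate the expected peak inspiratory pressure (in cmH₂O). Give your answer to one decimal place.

49.5

PIP = Pplat + Raw × flow = 35.0 + 13.4 × 1.0833 = 35.0 + 14.516 = 49.516 cmH2O.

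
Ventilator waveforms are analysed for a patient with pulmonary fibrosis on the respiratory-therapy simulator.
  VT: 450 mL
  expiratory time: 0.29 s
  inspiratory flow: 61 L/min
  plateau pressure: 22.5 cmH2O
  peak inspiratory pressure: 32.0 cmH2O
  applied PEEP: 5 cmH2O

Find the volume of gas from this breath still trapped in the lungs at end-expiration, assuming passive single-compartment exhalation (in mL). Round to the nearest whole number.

135

Flow: 61 L/min ÷ 60 = 1.0167 L/s.
R = (PIP − Pplat)/V̇ = (32.0 − 22.5) / 1.0167 = 9.5/1.0167 = 9.344 cmH2O·s/L.
C = Vt/(Pplat − PEEP) = 450.0 / (22.5 − 5) = 450.0/17.5 = 25.714 mL/cmH2O.
τ = R × C = 9.344 × 0.02571 L/cmH2O = 0.2402 s.
Fraction remaining = e^(−Te/τ) = e^(−0.29/0.2402) = 0.299.
Trapped volume = 450.0 × 0.299 = 134.55 mL.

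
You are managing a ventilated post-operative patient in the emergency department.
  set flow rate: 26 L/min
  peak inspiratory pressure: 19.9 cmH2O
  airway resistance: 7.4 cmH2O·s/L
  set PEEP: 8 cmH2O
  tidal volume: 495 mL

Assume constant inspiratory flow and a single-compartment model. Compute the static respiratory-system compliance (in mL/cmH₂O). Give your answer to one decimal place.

56.9

Flow: 26 L/min ÷ 60 = 0.4333 L/s.
Equation of motion (constant flow): PIP = Vt/C + R·V̇ + PEEP.
Vt/C = PIP − R·V̇ − PEEP = 19.9 − 7.4×0.4333 − 8 = 19.9 − 3.206 − 8 = 8.694 cmH2O.
C = Vt / 8.694 = 495 / 8.694 = 56.936 mL/cmH2O.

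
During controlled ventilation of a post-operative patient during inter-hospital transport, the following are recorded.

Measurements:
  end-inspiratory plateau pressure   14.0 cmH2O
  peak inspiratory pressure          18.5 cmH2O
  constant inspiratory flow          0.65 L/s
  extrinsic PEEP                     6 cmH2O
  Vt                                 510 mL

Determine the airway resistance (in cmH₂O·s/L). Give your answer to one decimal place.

6.9

Raw = (PIP − Pplat) / flow = (18.5 − 14.0) / 0.65 = 4.5 / 0.65 = 6.923 cmH2O·s/L.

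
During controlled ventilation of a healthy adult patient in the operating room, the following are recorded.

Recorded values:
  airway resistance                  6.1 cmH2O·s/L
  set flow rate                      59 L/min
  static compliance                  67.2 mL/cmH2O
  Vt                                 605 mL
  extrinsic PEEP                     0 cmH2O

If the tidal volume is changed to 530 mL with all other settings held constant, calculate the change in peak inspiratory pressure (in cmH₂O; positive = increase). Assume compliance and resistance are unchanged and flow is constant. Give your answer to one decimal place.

-1.1

PIP = Vt/C + R·V̇ + PEEP (constant-flow equation of motion).
Only the elastic term changes: ΔPIP = ΔVt / C = (530 − 605) / 67.2 = -1.116 cmH2O.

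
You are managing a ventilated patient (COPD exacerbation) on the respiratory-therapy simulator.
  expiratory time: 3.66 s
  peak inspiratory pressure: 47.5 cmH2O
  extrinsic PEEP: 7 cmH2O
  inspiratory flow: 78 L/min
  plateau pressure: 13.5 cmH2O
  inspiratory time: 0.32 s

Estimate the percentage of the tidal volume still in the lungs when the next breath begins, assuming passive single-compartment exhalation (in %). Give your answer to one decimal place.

11.2

Flow: 78 L/min ÷ 60 = 1.3 L/s.
Vt = flow × Ti = 1.3 L/s × 0.32 s × 1000 mL/L = 416.0 mL.
R = (PIP − Pplat)/V̇ = (47.5 − 13.5) / 1.3 = 34.0/1.3 = 26.154 cmH2O·s/L.
C = Vt/(Pplat − PEEP) = 416.0 / (13.5 − 7) = 416.0/6.5 = 64.0 mL/cmH2O.
τ = R × C = 26.154 × 0.064 L/cmH2O = 1.674 s.
Fraction remaining at end-expiration = e^(−Te/τ) = e^(−3.66/1.674) = 0.1123 → 11.23%.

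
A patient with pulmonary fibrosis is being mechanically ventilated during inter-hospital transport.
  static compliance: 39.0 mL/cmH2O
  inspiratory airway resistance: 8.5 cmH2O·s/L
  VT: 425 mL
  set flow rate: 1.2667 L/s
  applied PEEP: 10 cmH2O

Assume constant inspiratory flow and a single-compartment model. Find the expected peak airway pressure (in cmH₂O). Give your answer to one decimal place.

Equation of motion (constant flow): PIP = Vt/C + R·V̇ + PEEP.
PIP = 425/39.0 + 8.5×1.2667 + 10 = 10.897 + 10.767 + 10 = 31.664 cmH2O.

31.7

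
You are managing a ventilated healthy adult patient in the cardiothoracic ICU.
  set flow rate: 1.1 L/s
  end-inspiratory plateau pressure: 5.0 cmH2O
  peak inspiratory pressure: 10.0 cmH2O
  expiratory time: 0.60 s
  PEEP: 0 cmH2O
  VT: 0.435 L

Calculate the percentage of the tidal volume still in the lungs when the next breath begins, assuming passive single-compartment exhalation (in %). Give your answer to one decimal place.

21.9

R = (PIP − Pplat)/V̇ = (10.0 − 5.0) / 1.1 = 5.0/1.1 = 4.545 cmH2O·s/L.
C = Vt/(Pplat − PEEP) = 435.0 / (5.0 − 0) = 435.0/5.0 = 87.0 mL/cmH2O.
τ = R × C = 4.545 × 0.087 L/cmH2O = 0.3954 s.
Fraction remaining at end-expiration = e^(−Te/τ) = e^(−0.60/0.3954) = 0.2193 → 21.93%.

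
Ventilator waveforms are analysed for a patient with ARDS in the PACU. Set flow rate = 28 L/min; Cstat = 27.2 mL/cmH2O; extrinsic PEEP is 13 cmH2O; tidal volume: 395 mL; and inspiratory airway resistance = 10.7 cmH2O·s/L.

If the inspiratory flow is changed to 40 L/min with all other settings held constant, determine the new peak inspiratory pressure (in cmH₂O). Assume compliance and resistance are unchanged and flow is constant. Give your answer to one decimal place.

34.7

Flow: 28 L/min ÷ 60 = 0.4667 L/s.
New flow: 40 L/min ÷ 60 = 0.6667 L/s.
PIP = Vt/C + R·V̇ + PEEP (constant-flow equation of motion).
Only the resistive term changes: ΔPIP = R × ΔV̇ = 10.7 × (0.6667 − 0.4667) = 10.7 × 0.2 = 2.14 cmH2O.
Original PIP = 395/27.2 + 10.7×0.4667 + 13 = 32.516 cmH2O; new PIP = 32.516 + (2.14) = 34.656 cmH2O.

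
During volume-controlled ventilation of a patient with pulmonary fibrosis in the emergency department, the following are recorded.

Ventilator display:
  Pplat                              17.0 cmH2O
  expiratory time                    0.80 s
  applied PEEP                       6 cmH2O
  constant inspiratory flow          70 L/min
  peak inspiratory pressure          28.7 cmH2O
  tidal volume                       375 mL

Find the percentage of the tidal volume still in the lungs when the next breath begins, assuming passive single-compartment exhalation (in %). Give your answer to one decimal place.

9.6

Flow: 70 L/min ÷ 60 = 1.1667 L/s.
R = (PIP − Pplat)/V̇ = (28.7 − 17.0) / 1.1667 = 11.7/1.1667 = 10.028 cmH2O·s/L.
C = Vt/(Pplat − PEEP) = 375.0 / (17.0 − 6) = 375.0/11.0 = 34.091 mL/cmH2O.
τ = R × C = 10.028 × 0.03409 L/cmH2O = 0.3419 s.
Fraction remaining at end-expiration = e^(−Te/τ) = e^(−0.80/0.3419) = 0.09634 → 9.634%.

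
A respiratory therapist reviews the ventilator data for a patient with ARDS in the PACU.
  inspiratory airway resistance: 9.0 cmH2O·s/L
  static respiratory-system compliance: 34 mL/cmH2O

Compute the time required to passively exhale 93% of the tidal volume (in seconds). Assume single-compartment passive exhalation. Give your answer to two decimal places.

0.81

τ = R × C = 9.0 × 34 mL/cmH2O = 9.0 × 0.034 L/cmH2O = 0.306 s.
Exhaled fraction f = 1 − e^(−t/τ) → t = −τ·ln(1 − f) = −0.306·ln(0.07) = 0.8137 s.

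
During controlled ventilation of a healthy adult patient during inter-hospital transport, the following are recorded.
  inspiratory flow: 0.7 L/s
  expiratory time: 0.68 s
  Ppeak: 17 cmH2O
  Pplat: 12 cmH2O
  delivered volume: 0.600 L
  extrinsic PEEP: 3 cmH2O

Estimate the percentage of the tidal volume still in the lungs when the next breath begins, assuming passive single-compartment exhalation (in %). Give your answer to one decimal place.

24.0

R = (PIP − Pplat)/V̇ = (17 − 12) / 0.7 = 5.0/0.7 = 7.143 cmH2O·s/L.
C = Vt/(Pplat − PEEP) = 600.0 / (12 − 3) = 600.0/9.0 = 66.667 mL/cmH2O.
τ = R × C = 7.143 × 0.06667 L/cmH2O = 0.4762 s.
Fraction remaining at end-expiration = e^(−Te/τ) = e^(−0.68/0.4762) = 0.2398 → 23.98%.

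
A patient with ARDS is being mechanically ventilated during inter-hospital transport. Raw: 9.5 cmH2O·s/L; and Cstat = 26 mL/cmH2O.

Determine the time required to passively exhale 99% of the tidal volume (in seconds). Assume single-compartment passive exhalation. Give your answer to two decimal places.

1.14

τ = R × C = 9.5 × 26 mL/cmH2O = 9.5 × 0.026 L/cmH2O = 0.247 s.
Exhaled fraction f = 1 − e^(−t/τ) → t = −τ·ln(1 − f) = −0.247·ln(0.01) = 1.137 s.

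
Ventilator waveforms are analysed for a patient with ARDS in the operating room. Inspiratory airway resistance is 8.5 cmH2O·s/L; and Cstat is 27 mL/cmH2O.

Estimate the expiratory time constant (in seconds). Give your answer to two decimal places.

τ = R × C = 8.5 × 27 mL/cmH2O = 8.5 × 0.027 L/cmH2O = 0.2295 s.

0.23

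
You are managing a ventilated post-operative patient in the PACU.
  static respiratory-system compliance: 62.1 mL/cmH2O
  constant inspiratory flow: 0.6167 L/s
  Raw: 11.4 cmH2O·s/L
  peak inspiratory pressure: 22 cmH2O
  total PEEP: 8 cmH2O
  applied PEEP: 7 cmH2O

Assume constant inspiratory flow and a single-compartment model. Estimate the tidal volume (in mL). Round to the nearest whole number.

Total PEEP = 8 cmH2O (set 7 + intrinsic 1); this is the baseline alveolar pressure.
Equation of motion (constant flow): PIP = Vt/C + R·V̇ + PEEP.
Vt/C = PIP − R·V̇ − PEEP = 22 − 7.03 − 8 = 6.97 cmH2O.
Vt = C × 6.97 = 62.1 × 6.97 = 432.84 mL.

433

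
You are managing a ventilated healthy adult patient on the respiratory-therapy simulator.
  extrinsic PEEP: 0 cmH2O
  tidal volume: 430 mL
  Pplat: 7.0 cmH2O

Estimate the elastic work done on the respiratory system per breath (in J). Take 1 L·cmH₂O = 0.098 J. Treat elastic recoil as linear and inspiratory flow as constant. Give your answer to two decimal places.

Elastic work ≈ ½ × (Pplat − PEEP) × Vt = 0.5 × (7.0 − 0) × 0.430 L = 0.5 × 7.0 × 0.430 = 1.505 L·cmH2O.
× 0.098 J/(L·cmH2O) → 0.1475 J.

0.15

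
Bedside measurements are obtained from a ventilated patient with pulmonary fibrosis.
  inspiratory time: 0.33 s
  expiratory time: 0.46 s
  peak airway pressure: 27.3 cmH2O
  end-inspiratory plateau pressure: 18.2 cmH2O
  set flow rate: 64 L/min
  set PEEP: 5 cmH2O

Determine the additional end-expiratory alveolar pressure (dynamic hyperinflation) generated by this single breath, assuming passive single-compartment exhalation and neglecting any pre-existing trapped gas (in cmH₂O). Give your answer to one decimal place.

1.7

Flow: 64 L/min ÷ 60 = 1.0667 L/s.
Vt = flow × Ti = 1.0667 L/s × 0.33 s × 1000 mL/L = 352.01 mL.
R = (PIP − Pplat)/V̇ = (27.3 − 18.2) / 1.0667 = 9.1/1.0667 = 8.531 cmH2O·s/L.
C = Vt/(Pplat − PEEP) = 352.01 / (18.2 − 5) = 352.01/13.2 = 26.667 mL/cmH2O.
τ = R × C = 8.531 × 0.02667 L/cmH2O = 0.2275 s.
Fraction remaining = e^(−Te/τ) = e^(−0.46/0.2275) = 0.1324; trapped volume = 352.01 × 0.1324 = 46.606 mL.
Additional alveolar pressure from trapping ≈ V_trapped / C = 46.606 / 26.667 = 1.748 cmH2O.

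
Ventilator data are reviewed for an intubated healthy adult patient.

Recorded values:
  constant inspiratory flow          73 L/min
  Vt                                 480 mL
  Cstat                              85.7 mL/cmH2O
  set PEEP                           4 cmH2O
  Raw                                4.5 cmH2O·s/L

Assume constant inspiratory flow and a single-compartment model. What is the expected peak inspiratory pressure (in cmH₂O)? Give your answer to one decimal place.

15.1

Flow: 73 L/min ÷ 60 = 1.2167 L/s.
Equation of motion (constant flow): PIP = Vt/C + R·V̇ + PEEP.
PIP = 480/85.7 + 4.5×1.2167 + 4 = 5.601 + 5.475 + 4 = 15.076 cmH2O.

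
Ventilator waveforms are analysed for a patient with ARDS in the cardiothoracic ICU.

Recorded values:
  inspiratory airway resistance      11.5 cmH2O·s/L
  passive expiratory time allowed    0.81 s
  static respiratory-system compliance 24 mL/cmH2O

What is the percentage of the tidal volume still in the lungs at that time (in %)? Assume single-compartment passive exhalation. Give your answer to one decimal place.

5.3

τ = R × C = 11.5 × 24 mL/cmH2O = 11.5 × 0.024 L/cmH2O = 0.276 s.
Passive exhalation: V(t)/V₀ = e^(−t/τ) = e^(−0.81/0.276) = 0.05314.
Fraction remaining = 0.05314 → 5.314%.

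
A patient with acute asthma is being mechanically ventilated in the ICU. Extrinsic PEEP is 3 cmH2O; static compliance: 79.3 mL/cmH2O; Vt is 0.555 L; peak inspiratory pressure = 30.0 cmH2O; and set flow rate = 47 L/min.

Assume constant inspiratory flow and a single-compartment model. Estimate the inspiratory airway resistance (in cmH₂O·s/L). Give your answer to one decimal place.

25.5

Flow: 47 L/min ÷ 60 = 0.7833 L/s.
Equation of motion (constant flow): PIP = Vt/C + R·V̇ + PEEP.
R·V̇ = PIP − Vt/C − PEEP = 30.0 − 555/79.3 − 3 = 30.0 − 6.999 − 3 = 20.001 cmH2O.
R = 20.001 / 0.7833 = 25.534 cmH2O·s/L.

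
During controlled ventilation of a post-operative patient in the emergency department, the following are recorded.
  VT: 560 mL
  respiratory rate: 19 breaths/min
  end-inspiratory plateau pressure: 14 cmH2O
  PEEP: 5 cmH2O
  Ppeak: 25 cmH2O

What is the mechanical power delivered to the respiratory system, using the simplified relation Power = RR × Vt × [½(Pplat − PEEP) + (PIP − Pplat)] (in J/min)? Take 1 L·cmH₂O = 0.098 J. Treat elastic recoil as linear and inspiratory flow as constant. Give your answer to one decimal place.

16.2

Per-breath work = Vt × [½(Pplat−PEEP) + (PIP−Pplat)] = 0.560 × [0.5×9.0 + 11.0] = 0.560 × 15.5 = 8.68 L·cmH2O.
Power = 19 × 8.68 = 164.92 L·cmH2O/min.
× 0.098 J/(L·cmH2O) → 16.162 J/min.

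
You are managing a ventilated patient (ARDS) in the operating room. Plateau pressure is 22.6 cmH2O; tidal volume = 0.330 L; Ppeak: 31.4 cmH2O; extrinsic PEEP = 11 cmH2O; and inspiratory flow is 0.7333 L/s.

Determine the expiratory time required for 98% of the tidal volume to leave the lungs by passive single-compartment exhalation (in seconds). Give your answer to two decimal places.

1.34

R = (PIP − Pplat)/V̇ = (31.4 − 22.6) / 0.7333 = 8.8/0.7333 = 12.001 cmH2O·s/L.
C = Vt/(Pplat − PEEP) = 330.0 / (22.6 − 11) = 330.0/11.6 = 28.448 mL/cmH2O.
τ = R × C = 12.001 × 0.02845 L/cmH2O = 0.3414 s.
t = −τ·ln(1 − 0.98) = −0.3414·ln(0.02) = 1.336 s.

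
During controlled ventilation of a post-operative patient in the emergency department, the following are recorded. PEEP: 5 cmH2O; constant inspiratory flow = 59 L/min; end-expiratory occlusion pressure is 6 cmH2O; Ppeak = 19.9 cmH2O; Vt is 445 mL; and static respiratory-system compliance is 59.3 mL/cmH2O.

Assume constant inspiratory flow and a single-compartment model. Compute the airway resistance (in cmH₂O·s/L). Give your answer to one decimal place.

Flow: 59 L/min ÷ 60 = 0.9833 L/s.
Total PEEP = 6 cmH2O (set 5 + intrinsic 1); this is the baseline alveolar pressure.
Equation of motion (constant flow): PIP = Vt/C + R·V̇ + PEEP.
R·V̇ = PIP − Vt/C − PEEP = 19.9 − 445/59.3 − 6 = 19.9 − 7.504 − 6 = 6.396 cmH2O.
R = 6.396 / 0.9833 = 6.505 cmH2O·s/L.

6.5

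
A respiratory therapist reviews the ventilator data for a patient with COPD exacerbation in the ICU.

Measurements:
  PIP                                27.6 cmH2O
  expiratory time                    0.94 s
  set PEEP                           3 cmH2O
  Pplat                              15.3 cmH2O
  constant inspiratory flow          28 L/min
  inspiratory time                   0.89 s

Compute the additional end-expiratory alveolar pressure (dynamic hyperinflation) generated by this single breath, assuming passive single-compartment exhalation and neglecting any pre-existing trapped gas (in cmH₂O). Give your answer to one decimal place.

4.3

Flow: 28 L/min ÷ 60 = 0.4667 L/s.
Vt = flow × Ti = 0.4667 L/s × 0.89 s × 1000 mL/L = 415.36 mL.
R = (PIP − Pplat)/V̇ = (27.6 − 15.3) / 0.4667 = 12.3/0.4667 = 26.355 cmH2O·s/L.
C = Vt/(Pplat − PEEP) = 415.36 / (15.3 − 3) = 415.36/12.3 = 33.769 mL/cmH2O.
τ = R × C = 26.355 × 0.03377 L/cmH2O = 0.89 s.
Fraction remaining = e^(−Te/τ) = e^(−0.94/0.89) = 0.3478; trapped volume = 415.36 × 0.3478 = 144.46 mL.
Additional alveolar pressure from trapping ≈ V_trapped / C = 144.46 / 33.769 = 4.278 cmH2O.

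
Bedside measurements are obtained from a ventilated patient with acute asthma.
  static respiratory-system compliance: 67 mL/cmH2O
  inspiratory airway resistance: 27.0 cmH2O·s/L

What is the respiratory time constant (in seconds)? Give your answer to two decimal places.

1.81

τ = R × C = 27.0 × 67 mL/cmH2O = 27.0 × 0.067 L/cmH2O = 1.809 s.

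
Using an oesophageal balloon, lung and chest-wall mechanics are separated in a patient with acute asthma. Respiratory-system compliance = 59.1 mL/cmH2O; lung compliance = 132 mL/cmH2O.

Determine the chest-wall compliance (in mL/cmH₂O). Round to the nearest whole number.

107

1/Ccw = 1/Crs − 1/CL.
1/Ccw = 1/59.1 − 1/132 = 0.009345.
Ccw = 107.01 mL/cmH2O.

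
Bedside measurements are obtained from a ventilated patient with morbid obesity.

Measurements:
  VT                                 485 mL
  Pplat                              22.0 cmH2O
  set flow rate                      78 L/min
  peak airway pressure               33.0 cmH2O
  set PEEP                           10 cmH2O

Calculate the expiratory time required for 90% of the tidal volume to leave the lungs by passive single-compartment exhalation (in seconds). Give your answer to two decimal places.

Flow: 78 L/min ÷ 60 = 1.3 L/s.
R = (PIP − Pplat)/V̇ = (33.0 − 22.0) / 1.3 = 11.0/1.3 = 8.462 cmH2O·s/L.
C = Vt/(Pplat − PEEP) = 485.0 / (22.0 − 10) = 485.0/12.0 = 40.417 mL/cmH2O.
τ = R × C = 8.462 × 0.04042 L/cmH2O = 0.342 s.
t = −τ·ln(1 − 0.90) = −0.342·ln(0.1) = 0.7875 s.

0.79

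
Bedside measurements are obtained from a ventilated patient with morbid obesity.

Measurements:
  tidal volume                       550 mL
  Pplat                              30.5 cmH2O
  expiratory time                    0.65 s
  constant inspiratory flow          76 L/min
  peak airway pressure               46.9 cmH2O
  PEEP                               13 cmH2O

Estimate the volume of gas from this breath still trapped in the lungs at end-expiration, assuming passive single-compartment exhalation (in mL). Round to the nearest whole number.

111

Flow: 76 L/min ÷ 60 = 1.2667 L/s.
R = (PIP − Pplat)/V̇ = (46.9 − 30.5) / 1.2667 = 16.4/1.2667 = 12.947 cmH2O·s/L.
C = Vt/(Pplat − PEEP) = 550.0 / (30.5 − 13) = 550.0/17.5 = 31.429 mL/cmH2O.
τ = R × C = 12.947 × 0.03143 L/cmH2O = 0.4069 s.
Fraction remaining = e^(−Te/τ) = e^(−0.65/0.4069) = 0.2024.
Trapped volume = 550.0 × 0.2024 = 111.32 mL.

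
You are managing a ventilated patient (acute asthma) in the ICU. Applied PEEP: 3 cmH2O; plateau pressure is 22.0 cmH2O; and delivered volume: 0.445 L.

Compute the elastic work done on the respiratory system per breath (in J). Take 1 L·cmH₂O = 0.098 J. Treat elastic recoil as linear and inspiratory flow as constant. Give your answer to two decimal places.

0.41

Elastic work ≈ ½ × (Pplat − PEEP) × Vt = 0.5 × (22.0 − 3) × 0.445 L = 0.5 × 19.0 × 0.445 = 4.228 L·cmH2O.
× 0.098 J/(L·cmH2O) → 0.4143 J.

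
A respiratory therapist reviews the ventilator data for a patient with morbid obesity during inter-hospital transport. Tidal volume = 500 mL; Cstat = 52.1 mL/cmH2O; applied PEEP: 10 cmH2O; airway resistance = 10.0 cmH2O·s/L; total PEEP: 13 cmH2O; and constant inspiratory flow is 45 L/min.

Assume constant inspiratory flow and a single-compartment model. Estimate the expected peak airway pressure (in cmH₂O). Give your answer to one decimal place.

30.1

Flow: 45 L/min ÷ 60 = 0.75 L/s.
Total PEEP = 13 cmH2O (set 10 + intrinsic 3); this is the baseline alveolar pressure.
Equation of motion (constant flow): PIP = Vt/C + R·V̇ + PEEP.
PIP = 500/52.1 + 10.0×0.75 + 13 = 9.597 + 7.5 + 13 = 30.097 cmH2O.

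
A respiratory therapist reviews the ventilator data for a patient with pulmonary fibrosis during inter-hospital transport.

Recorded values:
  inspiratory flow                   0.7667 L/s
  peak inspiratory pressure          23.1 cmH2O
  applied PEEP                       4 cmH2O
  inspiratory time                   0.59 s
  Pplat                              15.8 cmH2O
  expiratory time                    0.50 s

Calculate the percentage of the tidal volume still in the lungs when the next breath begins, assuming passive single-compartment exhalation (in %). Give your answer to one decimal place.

Vt = flow × Ti = 0.7667 L/s × 0.59 s × 1000 mL/L = 452.35 mL.
R = (PIP − Pplat)/V̇ = (23.1 − 15.8) / 0.7667 = 7.3/0.7667 = 9.521 cmH2O·s/L.
C = Vt/(Pplat − PEEP) = 452.35 / (15.8 − 4) = 452.35/11.8 = 38.335 mL/cmH2O.
τ = R × C = 9.521 × 0.03834 L/cmH2O = 0.365 s.
Fraction remaining at end-expiration = e^(−Te/τ) = e^(−0.50/0.365) = 0.2541 → 25.41%.

25.4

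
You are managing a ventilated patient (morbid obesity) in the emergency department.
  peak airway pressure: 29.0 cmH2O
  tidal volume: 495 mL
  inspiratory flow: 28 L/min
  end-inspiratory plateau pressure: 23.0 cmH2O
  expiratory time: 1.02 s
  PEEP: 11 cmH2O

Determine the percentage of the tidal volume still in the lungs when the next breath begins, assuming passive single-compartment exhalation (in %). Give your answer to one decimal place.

14.6

Flow: 28 L/min ÷ 60 = 0.4667 L/s.
R = (PIP − Pplat)/V̇ = (29.0 − 23.0) / 0.4667 = 6.0/0.4667 = 12.856 cmH2O·s/L.
C = Vt/(Pplat − PEEP) = 495.0 / (23.0 − 11) = 495.0/12.0 = 41.25 mL/cmH2O.
τ = R × C = 12.856 × 0.04125 L/cmH2O = 0.5303 s.
Fraction remaining at end-expiration = e^(−Te/τ) = e^(−1.02/0.5303) = 0.1461 → 14.61%.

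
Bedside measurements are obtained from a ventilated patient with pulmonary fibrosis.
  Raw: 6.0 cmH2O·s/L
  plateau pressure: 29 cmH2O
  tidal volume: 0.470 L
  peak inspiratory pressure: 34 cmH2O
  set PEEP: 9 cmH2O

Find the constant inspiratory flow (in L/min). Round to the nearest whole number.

50

flow = (PIP − Pplat) / Raw = (34 − 29) / 6.0 = 0.8333 L/s × 60 = 49.998 L/min.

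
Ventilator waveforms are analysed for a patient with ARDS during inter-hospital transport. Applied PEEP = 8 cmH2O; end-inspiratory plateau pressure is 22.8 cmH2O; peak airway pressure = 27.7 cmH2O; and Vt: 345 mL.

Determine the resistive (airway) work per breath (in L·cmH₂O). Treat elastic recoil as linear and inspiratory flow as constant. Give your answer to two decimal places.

With constant inspiratory flow the resistive pressure is constant at PIP − Pplat = 27.7 − 22.8 = 4.9 cmH2O, so resistive work = 4.9 × 0.345 = 1.691 L·cmH2O.

1.69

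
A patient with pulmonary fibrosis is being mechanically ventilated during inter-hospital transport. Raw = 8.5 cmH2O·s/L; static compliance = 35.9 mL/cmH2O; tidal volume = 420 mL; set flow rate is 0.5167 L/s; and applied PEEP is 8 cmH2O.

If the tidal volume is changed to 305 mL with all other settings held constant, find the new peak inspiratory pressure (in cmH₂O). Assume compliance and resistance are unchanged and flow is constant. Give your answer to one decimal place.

20.9

PIP = Vt/C + R·V̇ + PEEP (constant-flow equation of motion).
Only the elastic term changes: ΔPIP = ΔVt / C = (305 − 420) / 35.9 = -3.203 cmH2O.
Original PIP = 420/35.9 + 8.5×0.5167 + 8 = 24.091 cmH2O; new PIP = 24.091 + (-3.203) = 20.888 cmH2O.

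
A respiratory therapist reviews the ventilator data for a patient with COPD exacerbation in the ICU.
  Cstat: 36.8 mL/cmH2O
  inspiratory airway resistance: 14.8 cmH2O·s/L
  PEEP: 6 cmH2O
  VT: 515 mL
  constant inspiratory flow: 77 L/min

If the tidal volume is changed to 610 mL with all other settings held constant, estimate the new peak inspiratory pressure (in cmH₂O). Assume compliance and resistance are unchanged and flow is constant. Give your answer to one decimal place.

Flow: 77 L/min ÷ 60 = 1.2833 L/s.
PIP = Vt/C + R·V̇ + PEEP (constant-flow equation of motion).
Only the elastic term changes: ΔPIP = ΔVt / C = (610 − 515) / 36.8 = 2.582 cmH2O.
Original PIP = 515/36.8 + 14.8×1.2833 + 6 = 38.987 cmH2O; new PIP = 38.987 + (2.582) = 41.569 cmH2O.

41.6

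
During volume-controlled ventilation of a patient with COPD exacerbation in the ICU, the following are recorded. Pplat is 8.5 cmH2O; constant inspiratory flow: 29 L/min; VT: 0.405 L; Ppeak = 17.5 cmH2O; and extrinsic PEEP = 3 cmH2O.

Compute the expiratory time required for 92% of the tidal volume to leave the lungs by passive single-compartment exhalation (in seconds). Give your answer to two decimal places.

Flow: 29 L/min ÷ 60 = 0.4833 L/s.
R = (PIP − Pplat)/V̇ = (17.5 − 8.5) / 0.4833 = 9.0/0.4833 = 18.622 cmH2O·s/L.
C = Vt/(Pplat − PEEP) = 405.0 / (8.5 − 3) = 405.0/5.5 = 73.636 mL/cmH2O.
τ = R × C = 18.622 × 0.07364 L/cmH2O = 1.371 s.
t = −τ·ln(1 − 0.92) = −1.371·ln(0.08) = 3.463 s.

3.46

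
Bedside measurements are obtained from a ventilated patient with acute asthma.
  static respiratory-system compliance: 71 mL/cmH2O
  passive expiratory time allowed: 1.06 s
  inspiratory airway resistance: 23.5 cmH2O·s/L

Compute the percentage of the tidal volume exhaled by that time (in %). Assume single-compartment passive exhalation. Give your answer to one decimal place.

τ = R × C = 23.5 × 71 mL/cmH2O = 23.5 × 0.071 L/cmH2O = 1.669 s.
Passive exhalation: V(t)/V₀ = e^(−t/τ) = e^(−1.06/1.669) = 0.5299.
Fraction exhaled = 1 − 0.5299 = 0.4701 → 47.01%.

47.0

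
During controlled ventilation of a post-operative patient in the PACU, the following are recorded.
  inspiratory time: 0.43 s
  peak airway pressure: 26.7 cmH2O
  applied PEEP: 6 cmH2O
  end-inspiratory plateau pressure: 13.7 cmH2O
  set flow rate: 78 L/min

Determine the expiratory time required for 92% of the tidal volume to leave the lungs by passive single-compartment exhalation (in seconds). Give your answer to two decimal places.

1.83

Flow: 78 L/min ÷ 60 = 1.3 L/s.
Vt = flow × Ti = 1.3 L/s × 0.43 s × 1000 mL/L = 559.0 mL.
R = (PIP − Pplat)/V̇ = (26.7 − 13.7) / 1.3 = 13.0/1.3 = 10.0 cmH2O·s/L.
C = Vt/(Pplat − PEEP) = 559.0 / (13.7 − 6) = 559.0/7.7 = 72.597 mL/cmH2O.
τ = R × C = 10.0 × 0.0726 L/cmH2O = 0.726 s.
t = −τ·ln(1 − 0.92) = −0.726·ln(0.08) = 1.834 s.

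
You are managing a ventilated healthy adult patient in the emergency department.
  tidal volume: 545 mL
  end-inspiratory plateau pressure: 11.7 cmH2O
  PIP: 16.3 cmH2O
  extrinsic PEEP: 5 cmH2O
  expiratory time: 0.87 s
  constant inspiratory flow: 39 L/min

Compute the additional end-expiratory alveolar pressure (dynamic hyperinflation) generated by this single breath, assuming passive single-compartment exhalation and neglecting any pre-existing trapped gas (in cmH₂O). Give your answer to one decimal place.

1.5

Flow: 39 L/min ÷ 60 = 0.65 L/s.
R = (PIP − Pplat)/V̇ = (16.3 − 11.7) / 0.65 = 4.6/0.65 = 7.077 cmH2O·s/L.
C = Vt/(Pplat − PEEP) = 545.0 / (11.7 − 5) = 545.0/6.7 = 81.343 mL/cmH2O.
τ = R × C = 7.077 × 0.08134 L/cmH2O = 0.5756 s.
Fraction remaining = e^(−Te/τ) = e^(−0.87/0.5756) = 0.2206; trapped volume = 545.0 × 0.2206 = 120.23 mL.
Additional alveolar pressure from trapping ≈ V_trapped / C = 120.23 / 81.343 = 1.478 cmH2O.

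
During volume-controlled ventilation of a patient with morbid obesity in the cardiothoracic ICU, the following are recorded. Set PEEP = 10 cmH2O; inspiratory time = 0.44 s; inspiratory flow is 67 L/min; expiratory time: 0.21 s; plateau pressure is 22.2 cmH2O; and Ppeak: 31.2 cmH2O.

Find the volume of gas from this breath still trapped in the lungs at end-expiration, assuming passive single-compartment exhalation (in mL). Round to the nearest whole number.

257

Flow: 67 L/min ÷ 60 = 1.1167 L/s.
Vt = flow × Ti = 1.1167 L/s × 0.44 s × 1000 mL/L = 491.35 mL.
R = (PIP − Pplat)/V̇ = (31.2 − 22.2) / 1.1167 = 9.0/1.1167 = 8.059 cmH2O·s/L.
C = Vt/(Pplat − PEEP) = 491.35 / (22.2 − 10) = 491.35/12.2 = 40.275 mL/cmH2O.
τ = R × C = 8.059 × 0.04028 L/cmH2O = 0.3246 s.
Fraction remaining = e^(−Te/τ) = e^(−0.21/0.3246) = 0.5236.
Trapped volume = 491.35 × 0.5236 = 257.27 mL.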